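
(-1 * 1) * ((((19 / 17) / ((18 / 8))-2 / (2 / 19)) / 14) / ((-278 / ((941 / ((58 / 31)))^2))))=-2409031639271 / 2003181264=-1202.60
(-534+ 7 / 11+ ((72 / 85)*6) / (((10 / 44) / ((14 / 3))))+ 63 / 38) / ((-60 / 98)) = 3720001061 / 5329500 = 698.00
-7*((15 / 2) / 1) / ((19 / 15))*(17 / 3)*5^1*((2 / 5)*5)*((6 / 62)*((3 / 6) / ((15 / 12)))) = -53550 / 589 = -90.92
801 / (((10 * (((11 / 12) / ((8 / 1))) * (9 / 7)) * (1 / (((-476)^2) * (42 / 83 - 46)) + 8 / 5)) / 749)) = 6387570964447232 / 25096160441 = 254523.83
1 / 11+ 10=111 / 11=10.09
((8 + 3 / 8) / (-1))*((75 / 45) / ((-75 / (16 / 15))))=134 / 675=0.20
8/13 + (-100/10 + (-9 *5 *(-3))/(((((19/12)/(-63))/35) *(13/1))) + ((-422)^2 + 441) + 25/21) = 850952572/5187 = 164054.86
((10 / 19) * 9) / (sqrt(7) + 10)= 0.37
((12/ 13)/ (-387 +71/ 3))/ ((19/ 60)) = -0.01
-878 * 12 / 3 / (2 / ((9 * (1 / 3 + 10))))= -163308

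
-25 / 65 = -5 / 13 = -0.38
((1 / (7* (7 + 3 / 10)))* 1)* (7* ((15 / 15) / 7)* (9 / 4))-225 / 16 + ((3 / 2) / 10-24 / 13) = -8351379 / 531440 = -15.71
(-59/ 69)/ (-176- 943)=59/ 77211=0.00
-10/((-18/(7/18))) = 0.22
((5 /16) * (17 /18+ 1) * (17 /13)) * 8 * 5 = 14875 /468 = 31.78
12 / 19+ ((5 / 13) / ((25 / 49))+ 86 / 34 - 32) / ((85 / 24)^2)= -251471508 / 151688875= -1.66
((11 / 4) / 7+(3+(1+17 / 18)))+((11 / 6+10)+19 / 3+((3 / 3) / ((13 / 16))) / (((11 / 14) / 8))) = 1298573 / 36036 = 36.04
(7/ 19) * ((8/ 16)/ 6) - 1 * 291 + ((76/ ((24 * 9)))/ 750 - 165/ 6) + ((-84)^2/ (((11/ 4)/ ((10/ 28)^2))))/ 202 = -67719629951/ 213728625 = -316.85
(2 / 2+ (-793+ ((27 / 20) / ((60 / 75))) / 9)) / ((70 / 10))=-12669 / 112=-113.12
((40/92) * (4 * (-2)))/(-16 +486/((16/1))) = -128/529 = -0.24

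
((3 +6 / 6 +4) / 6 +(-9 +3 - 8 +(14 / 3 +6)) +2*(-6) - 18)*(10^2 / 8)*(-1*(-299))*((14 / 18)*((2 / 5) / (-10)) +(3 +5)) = -8577712 / 9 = -953079.11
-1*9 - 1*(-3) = -6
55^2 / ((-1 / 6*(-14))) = 9075 / 7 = 1296.43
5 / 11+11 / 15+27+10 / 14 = 33382 / 1155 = 28.90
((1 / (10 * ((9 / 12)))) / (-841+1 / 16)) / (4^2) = -2 / 201825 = -0.00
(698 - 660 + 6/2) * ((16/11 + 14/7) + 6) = 4264/11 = 387.64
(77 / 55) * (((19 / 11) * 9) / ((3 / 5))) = 36.27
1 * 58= 58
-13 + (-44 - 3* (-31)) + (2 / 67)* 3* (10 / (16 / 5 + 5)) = 99192 / 2747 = 36.11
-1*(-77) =77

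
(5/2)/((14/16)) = 20/7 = 2.86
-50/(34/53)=-1325/17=-77.94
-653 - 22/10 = -655.20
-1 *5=-5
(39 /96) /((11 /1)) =0.04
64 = 64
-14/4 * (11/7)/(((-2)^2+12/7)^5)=-184877/204800000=-0.00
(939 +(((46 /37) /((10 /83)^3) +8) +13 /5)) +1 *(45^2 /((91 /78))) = 439805907 /129500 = 3396.18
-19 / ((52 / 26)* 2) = -4.75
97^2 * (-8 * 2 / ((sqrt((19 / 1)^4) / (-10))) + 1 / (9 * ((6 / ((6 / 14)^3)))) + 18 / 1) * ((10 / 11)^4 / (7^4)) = 214889751705000 / 4352754995743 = 49.37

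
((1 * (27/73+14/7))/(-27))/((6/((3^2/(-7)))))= 173/9198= 0.02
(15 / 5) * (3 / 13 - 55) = -2136 / 13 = -164.31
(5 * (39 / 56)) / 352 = 195 / 19712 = 0.01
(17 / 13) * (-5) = -85 / 13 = -6.54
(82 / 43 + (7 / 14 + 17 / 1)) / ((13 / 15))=22.39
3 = 3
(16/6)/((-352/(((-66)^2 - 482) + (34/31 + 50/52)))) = -3124103/106392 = -29.36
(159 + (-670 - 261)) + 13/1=-759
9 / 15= 3 / 5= 0.60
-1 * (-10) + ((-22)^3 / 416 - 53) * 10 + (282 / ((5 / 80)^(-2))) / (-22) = -28408233 / 36608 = -776.01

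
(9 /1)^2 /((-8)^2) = 81 /64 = 1.27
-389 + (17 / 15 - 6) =-5908 / 15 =-393.87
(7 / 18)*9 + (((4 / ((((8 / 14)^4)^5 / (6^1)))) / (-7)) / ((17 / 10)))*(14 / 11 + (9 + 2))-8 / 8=-1796245.66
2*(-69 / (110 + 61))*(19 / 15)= -1.02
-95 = -95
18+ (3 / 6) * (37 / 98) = 3565 / 196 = 18.19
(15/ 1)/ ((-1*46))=-15/ 46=-0.33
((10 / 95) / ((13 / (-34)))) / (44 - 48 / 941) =-15997 / 2553733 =-0.01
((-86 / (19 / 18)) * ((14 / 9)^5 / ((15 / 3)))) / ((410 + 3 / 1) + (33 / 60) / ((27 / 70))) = -26430208 / 73802745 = -0.36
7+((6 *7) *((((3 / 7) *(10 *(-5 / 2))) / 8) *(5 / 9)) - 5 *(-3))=-9.25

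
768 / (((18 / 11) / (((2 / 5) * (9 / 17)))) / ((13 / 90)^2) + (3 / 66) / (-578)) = 1650435072 / 795905831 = 2.07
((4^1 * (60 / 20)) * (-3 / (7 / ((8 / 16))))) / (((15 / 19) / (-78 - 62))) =456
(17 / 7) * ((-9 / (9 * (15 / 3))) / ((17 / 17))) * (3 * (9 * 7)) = -459 / 5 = -91.80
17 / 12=1.42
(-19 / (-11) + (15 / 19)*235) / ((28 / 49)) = 68488 / 209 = 327.69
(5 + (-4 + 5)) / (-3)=-2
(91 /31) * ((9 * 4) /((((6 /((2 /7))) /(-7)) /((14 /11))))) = -44.83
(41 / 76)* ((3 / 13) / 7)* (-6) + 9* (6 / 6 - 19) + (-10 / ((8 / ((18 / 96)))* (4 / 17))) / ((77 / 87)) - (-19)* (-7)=-1442314127 / 4868864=-296.23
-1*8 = -8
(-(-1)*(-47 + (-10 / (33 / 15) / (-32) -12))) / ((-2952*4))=1151 / 230912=0.00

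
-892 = -892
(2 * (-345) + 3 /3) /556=-689 /556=-1.24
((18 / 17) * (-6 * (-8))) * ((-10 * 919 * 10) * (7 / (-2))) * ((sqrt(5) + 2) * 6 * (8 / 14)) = 1905638400 / 17 + 952819200 * sqrt(5) / 17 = 237423935.38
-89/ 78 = -1.14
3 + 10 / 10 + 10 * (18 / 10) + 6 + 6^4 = 1324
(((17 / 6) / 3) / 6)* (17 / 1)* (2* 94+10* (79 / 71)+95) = 2011729 / 2556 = 787.06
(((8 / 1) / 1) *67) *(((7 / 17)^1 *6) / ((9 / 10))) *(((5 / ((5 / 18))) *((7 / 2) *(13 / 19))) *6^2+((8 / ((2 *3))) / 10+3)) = 6650840224 / 2907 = 2287870.73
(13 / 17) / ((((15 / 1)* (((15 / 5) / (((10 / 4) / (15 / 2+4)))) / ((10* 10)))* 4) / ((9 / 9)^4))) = 325 / 3519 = 0.09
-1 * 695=-695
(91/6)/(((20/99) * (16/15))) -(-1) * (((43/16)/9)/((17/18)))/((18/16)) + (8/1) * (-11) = -17.34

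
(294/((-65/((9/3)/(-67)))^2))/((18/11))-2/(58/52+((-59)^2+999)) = -797838247/2209712606725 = -0.00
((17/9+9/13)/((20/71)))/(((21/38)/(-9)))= -203699/1365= -149.23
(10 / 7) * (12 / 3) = 40 / 7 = 5.71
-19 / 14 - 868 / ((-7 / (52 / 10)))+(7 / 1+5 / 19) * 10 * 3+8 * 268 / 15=4007041 / 3990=1004.27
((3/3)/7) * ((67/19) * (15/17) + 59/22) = 5881/7106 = 0.83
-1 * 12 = -12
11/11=1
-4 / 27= -0.15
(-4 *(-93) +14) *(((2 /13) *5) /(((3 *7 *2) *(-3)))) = -1930 /819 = -2.36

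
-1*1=-1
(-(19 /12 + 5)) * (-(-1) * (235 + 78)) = -24727 /12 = -2060.58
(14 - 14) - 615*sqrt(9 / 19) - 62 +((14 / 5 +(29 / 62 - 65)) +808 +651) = 413933 / 310 - 1845*sqrt(19) / 19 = 912.00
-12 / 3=-4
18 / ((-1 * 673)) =-18 / 673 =-0.03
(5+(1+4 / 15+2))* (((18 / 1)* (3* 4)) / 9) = 992 / 5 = 198.40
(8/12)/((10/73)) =73/15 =4.87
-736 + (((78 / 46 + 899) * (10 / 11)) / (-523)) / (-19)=-1850141736 / 2514061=-735.92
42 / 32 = 21 / 16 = 1.31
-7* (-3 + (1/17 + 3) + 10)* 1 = -1197/17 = -70.41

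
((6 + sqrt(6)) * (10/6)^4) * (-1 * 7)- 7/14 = -17527/54- 4375 * sqrt(6)/81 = -456.88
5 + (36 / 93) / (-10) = 769 / 155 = 4.96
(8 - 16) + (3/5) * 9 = -2.60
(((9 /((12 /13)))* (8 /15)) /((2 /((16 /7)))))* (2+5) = 208 /5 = 41.60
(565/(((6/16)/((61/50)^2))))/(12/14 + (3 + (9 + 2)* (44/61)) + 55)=179541971/5347500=33.57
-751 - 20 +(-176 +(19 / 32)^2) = -969367 / 1024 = -946.65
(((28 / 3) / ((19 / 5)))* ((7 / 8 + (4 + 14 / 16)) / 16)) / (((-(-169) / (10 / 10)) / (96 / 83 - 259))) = -17227805 / 12792624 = -1.35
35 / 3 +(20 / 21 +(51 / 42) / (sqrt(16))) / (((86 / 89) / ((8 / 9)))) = 208409 / 16254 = 12.82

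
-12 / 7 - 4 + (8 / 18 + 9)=235 / 63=3.73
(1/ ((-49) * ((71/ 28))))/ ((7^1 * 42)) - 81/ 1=-5917781/ 73059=-81.00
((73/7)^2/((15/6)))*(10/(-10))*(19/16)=-101251/1960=-51.66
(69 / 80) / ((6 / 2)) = 23 / 80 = 0.29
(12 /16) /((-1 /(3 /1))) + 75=291 /4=72.75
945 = 945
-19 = -19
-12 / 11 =-1.09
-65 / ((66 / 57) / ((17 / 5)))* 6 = -12597 / 11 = -1145.18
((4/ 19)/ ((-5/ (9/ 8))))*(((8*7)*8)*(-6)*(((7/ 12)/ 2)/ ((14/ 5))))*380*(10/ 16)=3150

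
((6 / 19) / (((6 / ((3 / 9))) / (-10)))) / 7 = -10 / 399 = -0.03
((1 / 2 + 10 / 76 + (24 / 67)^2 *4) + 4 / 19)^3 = 1544804416000000 / 620454043297171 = 2.49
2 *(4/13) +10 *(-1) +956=12306/13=946.62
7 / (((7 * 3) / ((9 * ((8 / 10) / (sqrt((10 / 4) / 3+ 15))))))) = 12 * sqrt(570) / 475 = 0.60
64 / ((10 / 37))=1184 / 5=236.80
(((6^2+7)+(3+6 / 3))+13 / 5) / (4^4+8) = 23 / 120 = 0.19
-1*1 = -1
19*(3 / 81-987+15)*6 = -997234 / 9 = -110803.78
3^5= 243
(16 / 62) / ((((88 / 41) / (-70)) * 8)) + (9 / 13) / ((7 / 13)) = 2231 / 9548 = 0.23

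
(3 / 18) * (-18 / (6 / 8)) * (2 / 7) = -8 / 7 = -1.14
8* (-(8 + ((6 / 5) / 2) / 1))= -344 / 5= -68.80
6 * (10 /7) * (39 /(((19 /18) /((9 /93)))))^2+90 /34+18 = 5376325617 /41283599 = 130.23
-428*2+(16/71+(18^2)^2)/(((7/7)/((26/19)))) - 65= 192543683/1349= 142730.68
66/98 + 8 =425/49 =8.67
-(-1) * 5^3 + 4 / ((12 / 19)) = 394 / 3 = 131.33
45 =45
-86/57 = -1.51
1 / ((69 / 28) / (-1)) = -28 / 69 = -0.41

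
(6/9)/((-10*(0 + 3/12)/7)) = -1.87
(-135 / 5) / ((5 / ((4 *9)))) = -972 / 5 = -194.40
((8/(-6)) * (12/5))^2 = 256/25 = 10.24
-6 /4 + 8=13 /2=6.50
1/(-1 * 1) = -1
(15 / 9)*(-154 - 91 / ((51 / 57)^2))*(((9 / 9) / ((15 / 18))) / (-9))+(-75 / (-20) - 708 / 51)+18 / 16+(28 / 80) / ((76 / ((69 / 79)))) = 15766064153 / 312328080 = 50.48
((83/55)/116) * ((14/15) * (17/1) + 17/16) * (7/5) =2360603/7656000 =0.31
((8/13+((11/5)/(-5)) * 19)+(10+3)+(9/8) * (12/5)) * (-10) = -5171/65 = -79.55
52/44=13/11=1.18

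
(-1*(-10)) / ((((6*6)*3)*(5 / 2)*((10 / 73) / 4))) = 146 / 135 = 1.08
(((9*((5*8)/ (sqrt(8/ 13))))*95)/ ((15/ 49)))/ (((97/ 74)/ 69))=142610580*sqrt(26)/ 97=7496640.52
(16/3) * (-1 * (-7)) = 112/3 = 37.33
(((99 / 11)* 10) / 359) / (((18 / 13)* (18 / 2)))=65 / 3231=0.02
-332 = -332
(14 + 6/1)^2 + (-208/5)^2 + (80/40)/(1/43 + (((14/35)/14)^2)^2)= 2216.56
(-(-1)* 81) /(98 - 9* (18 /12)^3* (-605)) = 648 /147799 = 0.00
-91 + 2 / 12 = -545 / 6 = -90.83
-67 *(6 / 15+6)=-2144 / 5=-428.80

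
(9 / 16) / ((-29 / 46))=-207 / 232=-0.89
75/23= 3.26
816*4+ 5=3269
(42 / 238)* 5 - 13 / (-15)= 446 / 255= 1.75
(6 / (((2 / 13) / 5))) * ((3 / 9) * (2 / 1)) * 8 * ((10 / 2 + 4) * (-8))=-74880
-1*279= -279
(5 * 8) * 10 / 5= 80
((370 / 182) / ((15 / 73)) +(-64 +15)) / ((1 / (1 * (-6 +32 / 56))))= 405688 / 1911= 212.29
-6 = -6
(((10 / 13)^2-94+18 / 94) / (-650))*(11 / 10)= 8144631 / 51629500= 0.16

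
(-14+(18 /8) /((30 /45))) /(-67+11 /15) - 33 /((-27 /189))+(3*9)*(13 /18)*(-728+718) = 287547 /7952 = 36.16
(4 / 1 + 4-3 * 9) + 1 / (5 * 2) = -189 / 10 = -18.90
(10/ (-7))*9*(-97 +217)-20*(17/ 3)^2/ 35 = -98356/ 63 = -1561.21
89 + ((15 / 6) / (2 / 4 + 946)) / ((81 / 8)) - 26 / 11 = 146126789 / 1686663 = 86.64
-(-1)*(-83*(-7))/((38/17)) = 9877/38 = 259.92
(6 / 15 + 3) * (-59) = -1003 / 5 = -200.60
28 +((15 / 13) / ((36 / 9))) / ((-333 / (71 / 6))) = 969341 / 34632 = 27.99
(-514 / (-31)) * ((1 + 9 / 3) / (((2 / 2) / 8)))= 16448 / 31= 530.58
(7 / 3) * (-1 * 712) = -1661.33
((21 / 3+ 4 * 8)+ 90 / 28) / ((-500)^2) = 591 / 3500000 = 0.00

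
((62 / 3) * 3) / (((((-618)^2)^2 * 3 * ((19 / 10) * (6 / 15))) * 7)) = 775 / 29100255384312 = 0.00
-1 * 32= -32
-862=-862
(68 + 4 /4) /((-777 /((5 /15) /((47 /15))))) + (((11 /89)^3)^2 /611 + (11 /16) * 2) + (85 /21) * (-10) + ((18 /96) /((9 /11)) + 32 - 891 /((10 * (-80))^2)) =-1039325005386068018963497 /151001841241511594880000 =-6.88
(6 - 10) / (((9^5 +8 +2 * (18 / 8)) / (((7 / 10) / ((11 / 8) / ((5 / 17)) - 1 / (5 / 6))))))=-224 / 16419097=-0.00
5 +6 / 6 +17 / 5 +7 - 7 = 47 / 5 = 9.40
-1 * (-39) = 39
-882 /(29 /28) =-24696 /29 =-851.59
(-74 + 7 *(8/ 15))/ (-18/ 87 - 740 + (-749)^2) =-1798/ 14336085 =-0.00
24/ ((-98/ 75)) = -900/ 49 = -18.37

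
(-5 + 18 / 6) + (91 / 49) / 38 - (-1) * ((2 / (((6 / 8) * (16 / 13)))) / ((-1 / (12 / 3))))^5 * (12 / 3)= -12641910181 / 64638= -195580.16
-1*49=-49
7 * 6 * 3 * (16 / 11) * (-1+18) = 3115.64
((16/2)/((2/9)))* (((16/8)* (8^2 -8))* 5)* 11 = 221760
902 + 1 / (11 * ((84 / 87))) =277845 / 308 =902.09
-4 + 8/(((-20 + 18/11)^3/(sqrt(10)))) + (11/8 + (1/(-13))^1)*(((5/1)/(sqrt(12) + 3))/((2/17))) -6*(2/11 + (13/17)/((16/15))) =-2511151/38896 -1331*sqrt(10)/1030301 + 3825*sqrt(3)/104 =-0.86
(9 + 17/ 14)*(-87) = -12441/ 14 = -888.64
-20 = -20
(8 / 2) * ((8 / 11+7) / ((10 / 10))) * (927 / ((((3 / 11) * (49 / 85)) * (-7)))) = -8930100 / 343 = -26035.28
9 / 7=1.29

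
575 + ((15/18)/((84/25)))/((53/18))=575.08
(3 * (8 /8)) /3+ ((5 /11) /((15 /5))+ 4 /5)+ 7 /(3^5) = 26467 /13365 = 1.98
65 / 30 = 13 / 6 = 2.17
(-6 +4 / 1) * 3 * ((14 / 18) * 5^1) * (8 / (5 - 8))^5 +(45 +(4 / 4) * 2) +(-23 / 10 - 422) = 20187083 / 7290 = 2769.15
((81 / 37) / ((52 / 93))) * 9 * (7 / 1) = 474579 / 1924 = 246.66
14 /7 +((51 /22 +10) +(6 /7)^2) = 16227 /1078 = 15.05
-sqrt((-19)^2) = -19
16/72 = 2/9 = 0.22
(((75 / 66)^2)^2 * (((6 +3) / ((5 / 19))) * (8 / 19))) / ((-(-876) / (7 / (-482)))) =-1640625 / 4121265808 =-0.00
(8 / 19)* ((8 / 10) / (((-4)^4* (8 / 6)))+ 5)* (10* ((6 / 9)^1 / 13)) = 337 / 312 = 1.08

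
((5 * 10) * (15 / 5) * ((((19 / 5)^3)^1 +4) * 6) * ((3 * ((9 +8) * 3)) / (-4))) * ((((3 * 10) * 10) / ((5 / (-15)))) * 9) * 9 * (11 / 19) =1625185550340 / 19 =85536081596.84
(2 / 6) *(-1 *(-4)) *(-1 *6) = -8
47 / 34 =1.38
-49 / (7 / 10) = -70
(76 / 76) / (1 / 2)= 2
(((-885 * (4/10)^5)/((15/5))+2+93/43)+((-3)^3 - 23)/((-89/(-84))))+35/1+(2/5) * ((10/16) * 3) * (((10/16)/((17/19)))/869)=-12492726704361/1130725420000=-11.05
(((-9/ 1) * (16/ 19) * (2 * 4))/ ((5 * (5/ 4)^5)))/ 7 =-1179648/ 2078125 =-0.57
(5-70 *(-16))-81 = 1044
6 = 6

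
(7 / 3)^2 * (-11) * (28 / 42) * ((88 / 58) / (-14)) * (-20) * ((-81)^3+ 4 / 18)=324093843920 / 7047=45990328.36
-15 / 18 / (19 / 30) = -25 / 19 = -1.32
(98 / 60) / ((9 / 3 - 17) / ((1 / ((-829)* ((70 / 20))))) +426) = 49 / 1231410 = 0.00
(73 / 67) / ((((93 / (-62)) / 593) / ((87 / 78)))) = -1255381 / 2613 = -480.44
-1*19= -19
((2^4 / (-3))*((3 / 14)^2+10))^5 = -30305994308178789376 / 68641485507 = -441511340.91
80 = 80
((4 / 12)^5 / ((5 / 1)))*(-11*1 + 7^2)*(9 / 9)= 38 / 1215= 0.03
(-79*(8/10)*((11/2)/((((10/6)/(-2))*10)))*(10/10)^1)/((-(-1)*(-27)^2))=1738/30375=0.06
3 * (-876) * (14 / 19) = -36792 / 19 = -1936.42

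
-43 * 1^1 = -43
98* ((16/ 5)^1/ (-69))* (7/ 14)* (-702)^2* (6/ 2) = -386358336/ 115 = -3359637.70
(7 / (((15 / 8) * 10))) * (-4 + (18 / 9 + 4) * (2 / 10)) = -392 / 375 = -1.05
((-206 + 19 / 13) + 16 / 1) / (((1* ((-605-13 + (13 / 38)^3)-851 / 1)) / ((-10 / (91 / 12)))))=-5379650880 / 31785148031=-0.17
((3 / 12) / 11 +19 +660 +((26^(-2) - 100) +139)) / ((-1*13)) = -1334807 / 24167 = -55.23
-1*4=-4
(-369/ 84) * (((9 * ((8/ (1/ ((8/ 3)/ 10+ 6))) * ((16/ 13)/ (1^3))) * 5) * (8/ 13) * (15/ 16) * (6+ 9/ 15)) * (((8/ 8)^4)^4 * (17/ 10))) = -467012304/ 5915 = -78953.90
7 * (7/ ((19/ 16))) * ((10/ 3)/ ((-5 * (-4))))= 6.88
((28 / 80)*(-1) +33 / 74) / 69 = 71 / 51060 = 0.00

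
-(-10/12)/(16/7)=35/96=0.36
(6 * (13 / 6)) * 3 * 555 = 21645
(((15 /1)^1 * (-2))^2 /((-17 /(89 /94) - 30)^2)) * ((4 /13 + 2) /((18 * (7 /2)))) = 2970375 /207204998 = 0.01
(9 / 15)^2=9 / 25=0.36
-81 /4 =-20.25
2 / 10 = 1 / 5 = 0.20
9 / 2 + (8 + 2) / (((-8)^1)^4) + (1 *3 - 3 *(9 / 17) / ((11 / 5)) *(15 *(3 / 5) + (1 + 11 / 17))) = -1197545 / 6510592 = -0.18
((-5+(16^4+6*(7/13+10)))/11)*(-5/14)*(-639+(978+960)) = -5538448875/2002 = -2766457.98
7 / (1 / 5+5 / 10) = 10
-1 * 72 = -72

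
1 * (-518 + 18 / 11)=-5680 / 11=-516.36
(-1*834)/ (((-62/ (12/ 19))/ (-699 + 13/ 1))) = -5828.09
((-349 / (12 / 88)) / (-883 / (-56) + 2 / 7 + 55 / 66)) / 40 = -53746 / 14185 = -3.79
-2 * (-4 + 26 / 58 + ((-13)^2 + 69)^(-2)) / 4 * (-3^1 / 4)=-17502909 / 13141408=-1.33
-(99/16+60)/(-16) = 1059/256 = 4.14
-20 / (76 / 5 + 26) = -50 / 103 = -0.49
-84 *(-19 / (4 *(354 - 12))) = 7 / 6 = 1.17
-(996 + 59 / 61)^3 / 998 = -224922101843375 / 226527038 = -992915.03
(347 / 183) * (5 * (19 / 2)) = 32965 / 366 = 90.07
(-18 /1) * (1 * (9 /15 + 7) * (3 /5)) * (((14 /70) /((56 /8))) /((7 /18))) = -36936 /6125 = -6.03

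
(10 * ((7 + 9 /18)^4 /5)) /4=50625 /32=1582.03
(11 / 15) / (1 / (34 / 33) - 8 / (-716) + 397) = 66946 / 36331755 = 0.00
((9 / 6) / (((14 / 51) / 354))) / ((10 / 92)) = 622863 / 35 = 17796.09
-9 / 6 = -3 / 2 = -1.50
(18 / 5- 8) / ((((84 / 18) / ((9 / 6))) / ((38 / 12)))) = -627 / 140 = -4.48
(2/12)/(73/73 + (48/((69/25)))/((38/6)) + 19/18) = 1311/37769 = 0.03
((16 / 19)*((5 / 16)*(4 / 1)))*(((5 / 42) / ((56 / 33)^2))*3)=27225 / 208544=0.13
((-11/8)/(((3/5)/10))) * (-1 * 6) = 275/2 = 137.50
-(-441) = 441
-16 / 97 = -0.16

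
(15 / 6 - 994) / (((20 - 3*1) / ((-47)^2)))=-4380447 / 34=-128836.68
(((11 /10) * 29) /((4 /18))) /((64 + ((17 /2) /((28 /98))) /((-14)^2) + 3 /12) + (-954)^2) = 80388 /509701025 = 0.00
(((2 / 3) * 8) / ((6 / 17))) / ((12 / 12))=136 / 9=15.11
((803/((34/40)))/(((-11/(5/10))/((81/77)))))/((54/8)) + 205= 259585/1309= 198.31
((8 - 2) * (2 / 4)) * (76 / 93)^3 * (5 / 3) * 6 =4389760 / 268119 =16.37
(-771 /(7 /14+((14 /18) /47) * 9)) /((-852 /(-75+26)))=-591871 /8662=-68.33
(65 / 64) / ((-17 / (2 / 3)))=-65 / 1632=-0.04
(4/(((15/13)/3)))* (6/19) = 3.28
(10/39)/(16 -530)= -5/10023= -0.00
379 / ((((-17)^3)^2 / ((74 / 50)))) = 14023 / 603439225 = 0.00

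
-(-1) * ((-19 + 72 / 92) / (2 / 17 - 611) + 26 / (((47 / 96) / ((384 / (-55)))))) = -45783101153 / 123488035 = -370.75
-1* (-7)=7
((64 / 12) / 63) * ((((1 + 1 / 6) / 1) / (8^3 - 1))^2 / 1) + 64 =580136260 / 9064629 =64.00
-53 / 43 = -1.23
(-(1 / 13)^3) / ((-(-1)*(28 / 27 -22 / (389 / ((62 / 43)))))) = -451629 / 948067016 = -0.00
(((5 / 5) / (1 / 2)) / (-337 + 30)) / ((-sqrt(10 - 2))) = sqrt(2) / 614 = 0.00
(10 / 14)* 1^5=5 / 7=0.71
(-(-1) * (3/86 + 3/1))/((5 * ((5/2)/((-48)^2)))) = 601344/1075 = 559.39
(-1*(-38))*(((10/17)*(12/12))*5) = 1900/17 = 111.76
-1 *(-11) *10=110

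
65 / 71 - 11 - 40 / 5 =-1284 / 71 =-18.08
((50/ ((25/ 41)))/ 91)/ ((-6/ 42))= -82/ 13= -6.31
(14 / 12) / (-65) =-7 / 390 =-0.02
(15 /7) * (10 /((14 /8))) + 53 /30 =20597 /1470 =14.01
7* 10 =70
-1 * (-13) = 13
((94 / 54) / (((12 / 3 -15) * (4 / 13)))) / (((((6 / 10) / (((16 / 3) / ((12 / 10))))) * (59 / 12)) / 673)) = -82240600 / 157707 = -521.48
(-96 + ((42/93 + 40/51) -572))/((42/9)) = -142.88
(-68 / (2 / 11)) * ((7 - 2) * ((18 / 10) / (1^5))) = -3366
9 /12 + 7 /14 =5 /4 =1.25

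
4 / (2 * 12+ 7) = 4 / 31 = 0.13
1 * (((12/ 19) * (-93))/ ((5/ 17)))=-18972/ 95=-199.71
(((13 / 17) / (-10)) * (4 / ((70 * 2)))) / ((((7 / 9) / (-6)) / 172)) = 60372 / 20825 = 2.90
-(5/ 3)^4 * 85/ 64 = -53125/ 5184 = -10.25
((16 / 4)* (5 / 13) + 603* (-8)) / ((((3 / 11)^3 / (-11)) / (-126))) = -12850230008 / 39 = -329493077.13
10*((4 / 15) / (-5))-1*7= -113 / 15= -7.53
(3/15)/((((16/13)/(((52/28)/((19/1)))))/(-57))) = -507/560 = -0.91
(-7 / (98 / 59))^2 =3481 / 196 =17.76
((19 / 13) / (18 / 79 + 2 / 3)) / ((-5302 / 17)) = -76551 / 14612312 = -0.01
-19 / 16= -1.19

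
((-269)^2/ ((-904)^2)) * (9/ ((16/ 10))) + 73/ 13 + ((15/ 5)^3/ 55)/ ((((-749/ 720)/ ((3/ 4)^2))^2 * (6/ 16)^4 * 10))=3587037029182483/ 524477088239104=6.84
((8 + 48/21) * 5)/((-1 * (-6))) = 60/7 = 8.57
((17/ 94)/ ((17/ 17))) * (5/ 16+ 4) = 0.78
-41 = -41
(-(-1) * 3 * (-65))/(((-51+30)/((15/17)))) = 975/119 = 8.19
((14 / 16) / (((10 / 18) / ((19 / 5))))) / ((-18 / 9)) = -1197 / 400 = -2.99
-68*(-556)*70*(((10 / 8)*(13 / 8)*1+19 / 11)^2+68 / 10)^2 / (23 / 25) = 13900657324651980505 / 11034394624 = 1259757131.98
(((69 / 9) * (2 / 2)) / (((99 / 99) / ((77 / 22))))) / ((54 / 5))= 805 / 324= 2.48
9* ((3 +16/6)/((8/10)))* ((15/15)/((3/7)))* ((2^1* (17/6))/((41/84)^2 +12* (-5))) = -14.10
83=83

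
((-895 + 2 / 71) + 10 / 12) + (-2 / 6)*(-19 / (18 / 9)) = -63259 / 71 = -890.97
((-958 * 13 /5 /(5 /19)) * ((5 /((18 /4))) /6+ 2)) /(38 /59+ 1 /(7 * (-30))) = -11531731484 /356445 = -32352.06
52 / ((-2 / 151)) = -3926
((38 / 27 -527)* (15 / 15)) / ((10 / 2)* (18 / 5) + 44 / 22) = -14191 / 540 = -26.28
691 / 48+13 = 1315 / 48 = 27.40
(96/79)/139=96/10981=0.01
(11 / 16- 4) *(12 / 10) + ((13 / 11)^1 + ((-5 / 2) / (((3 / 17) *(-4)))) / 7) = -10567 / 4620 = -2.29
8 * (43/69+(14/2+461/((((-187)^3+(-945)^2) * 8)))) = 1033003705/16938534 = 60.99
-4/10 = -2/5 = -0.40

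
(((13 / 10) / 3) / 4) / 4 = 13 / 480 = 0.03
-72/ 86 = -36/ 43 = -0.84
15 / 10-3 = -3 / 2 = -1.50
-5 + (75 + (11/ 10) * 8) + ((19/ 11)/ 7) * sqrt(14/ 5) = 19 * sqrt(70)/ 385 + 394/ 5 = 79.21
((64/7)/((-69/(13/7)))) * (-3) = 832/1127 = 0.74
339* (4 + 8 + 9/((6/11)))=19323/2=9661.50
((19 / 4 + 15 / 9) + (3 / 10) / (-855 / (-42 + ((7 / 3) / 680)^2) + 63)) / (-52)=-207870488749 / 1683616539280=-0.12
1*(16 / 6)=2.67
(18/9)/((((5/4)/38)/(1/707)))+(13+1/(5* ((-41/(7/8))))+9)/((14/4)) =3693229/579740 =6.37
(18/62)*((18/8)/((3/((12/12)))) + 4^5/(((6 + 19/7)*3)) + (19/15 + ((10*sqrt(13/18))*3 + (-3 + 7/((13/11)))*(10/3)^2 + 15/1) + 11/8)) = 45*sqrt(26)/31 + 25704533/983320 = 33.54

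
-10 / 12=-5 / 6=-0.83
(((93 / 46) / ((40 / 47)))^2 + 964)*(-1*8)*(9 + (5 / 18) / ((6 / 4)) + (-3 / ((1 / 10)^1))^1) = 161463.55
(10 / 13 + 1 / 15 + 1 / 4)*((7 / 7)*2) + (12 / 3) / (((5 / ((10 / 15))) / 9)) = 2719 / 390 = 6.97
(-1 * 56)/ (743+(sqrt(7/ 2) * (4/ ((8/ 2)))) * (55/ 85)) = -24049424/ 319083475+10472 * sqrt(14)/ 319083475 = -0.08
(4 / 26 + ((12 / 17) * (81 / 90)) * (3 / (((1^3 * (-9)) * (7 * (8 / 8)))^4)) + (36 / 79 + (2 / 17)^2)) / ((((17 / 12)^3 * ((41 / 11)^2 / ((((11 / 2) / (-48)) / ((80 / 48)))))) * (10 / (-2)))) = 478937331228136 / 2207019608493097125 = 0.00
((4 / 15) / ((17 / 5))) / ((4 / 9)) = 3 / 17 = 0.18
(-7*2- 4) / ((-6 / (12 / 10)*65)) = 18 / 325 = 0.06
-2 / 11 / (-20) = 1 / 110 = 0.01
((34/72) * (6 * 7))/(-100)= -119/600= -0.20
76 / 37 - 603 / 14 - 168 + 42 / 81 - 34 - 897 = -15937031 / 13986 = -1139.50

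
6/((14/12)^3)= 3.78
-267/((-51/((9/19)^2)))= 7209/6137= 1.17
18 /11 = 1.64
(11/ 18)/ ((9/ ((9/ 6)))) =11/ 108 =0.10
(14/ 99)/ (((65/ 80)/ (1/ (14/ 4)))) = 64/ 1287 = 0.05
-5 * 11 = -55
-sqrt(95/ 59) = -sqrt(5605)/ 59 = -1.27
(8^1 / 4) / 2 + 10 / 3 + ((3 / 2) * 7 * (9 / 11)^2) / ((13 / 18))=66376 / 4719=14.07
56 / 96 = 7 / 12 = 0.58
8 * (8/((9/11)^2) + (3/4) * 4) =9688/81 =119.60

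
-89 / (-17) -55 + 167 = 1993 / 17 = 117.24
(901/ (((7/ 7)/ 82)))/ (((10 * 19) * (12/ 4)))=129.62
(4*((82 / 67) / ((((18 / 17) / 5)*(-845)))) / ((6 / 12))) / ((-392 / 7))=0.00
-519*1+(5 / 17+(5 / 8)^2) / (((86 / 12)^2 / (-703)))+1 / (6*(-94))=-37468513559 / 70912848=-528.37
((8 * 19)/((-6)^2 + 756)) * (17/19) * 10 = 1.72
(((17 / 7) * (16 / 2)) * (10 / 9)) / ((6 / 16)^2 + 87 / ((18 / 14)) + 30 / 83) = 0.32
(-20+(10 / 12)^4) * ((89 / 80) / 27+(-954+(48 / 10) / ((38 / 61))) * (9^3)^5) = 40451636659887397259646607 / 10637568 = 3802714742682481302.08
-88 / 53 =-1.66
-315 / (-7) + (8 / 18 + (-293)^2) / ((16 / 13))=10050865 / 144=69797.67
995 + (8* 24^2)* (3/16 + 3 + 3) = 29507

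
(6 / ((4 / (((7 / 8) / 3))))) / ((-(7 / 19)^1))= -19 / 16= -1.19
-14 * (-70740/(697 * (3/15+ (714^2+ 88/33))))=14855400/5329947151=0.00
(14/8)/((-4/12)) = -5.25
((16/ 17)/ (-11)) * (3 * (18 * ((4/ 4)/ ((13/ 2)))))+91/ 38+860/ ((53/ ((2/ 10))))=24133537/ 4896034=4.93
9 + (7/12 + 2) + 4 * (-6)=-149/12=-12.42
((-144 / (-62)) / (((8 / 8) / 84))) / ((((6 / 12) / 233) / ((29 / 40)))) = 10216584 / 155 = 65913.45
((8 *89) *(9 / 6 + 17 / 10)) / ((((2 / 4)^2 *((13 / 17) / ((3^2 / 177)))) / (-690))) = -320707584 / 767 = -418132.44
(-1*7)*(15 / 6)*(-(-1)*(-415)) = 14525 / 2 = 7262.50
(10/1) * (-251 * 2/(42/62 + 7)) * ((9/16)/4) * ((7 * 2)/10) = -70029/544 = -128.73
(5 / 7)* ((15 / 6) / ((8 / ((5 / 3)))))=125 / 336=0.37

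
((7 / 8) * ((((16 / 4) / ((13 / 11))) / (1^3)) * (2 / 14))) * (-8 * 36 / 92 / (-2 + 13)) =-36 / 299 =-0.12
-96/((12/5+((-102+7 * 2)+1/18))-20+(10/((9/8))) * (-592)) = 2880/161033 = 0.02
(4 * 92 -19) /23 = 349 /23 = 15.17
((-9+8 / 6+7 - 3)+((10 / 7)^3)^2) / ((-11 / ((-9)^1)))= 5117583 / 1294139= 3.95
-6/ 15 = -2/ 5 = -0.40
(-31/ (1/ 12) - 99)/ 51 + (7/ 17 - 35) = -745/ 17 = -43.82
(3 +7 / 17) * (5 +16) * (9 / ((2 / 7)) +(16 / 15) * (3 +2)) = 2639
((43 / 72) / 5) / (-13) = -43 / 4680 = -0.01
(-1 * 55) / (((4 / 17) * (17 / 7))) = -385 / 4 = -96.25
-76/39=-1.95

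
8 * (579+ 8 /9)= 41752 /9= 4639.11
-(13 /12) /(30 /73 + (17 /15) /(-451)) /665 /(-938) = 0.00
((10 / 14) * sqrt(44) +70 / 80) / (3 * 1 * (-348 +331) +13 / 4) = -40 * sqrt(11) / 1337 - 7 / 382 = -0.12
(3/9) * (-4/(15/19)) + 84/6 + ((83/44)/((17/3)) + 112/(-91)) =4994201/437580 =11.41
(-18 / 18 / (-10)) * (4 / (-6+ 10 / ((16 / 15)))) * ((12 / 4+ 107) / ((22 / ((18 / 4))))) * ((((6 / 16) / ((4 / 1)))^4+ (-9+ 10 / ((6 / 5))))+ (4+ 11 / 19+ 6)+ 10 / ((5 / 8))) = 1548751369 / 22413312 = 69.10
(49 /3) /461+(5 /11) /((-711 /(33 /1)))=522 /36419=0.01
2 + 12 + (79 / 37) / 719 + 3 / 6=771645 / 53206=14.50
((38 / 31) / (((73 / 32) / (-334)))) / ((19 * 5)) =-21376 / 11315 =-1.89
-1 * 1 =-1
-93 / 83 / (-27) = 31 / 747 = 0.04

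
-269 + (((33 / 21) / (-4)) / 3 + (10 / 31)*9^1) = -693257 / 2604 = -266.23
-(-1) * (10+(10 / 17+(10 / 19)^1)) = 3590 / 323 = 11.11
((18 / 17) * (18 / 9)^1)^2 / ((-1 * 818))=-648 / 118201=-0.01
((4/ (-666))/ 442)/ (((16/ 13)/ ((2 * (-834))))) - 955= -7208201/ 7548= -954.98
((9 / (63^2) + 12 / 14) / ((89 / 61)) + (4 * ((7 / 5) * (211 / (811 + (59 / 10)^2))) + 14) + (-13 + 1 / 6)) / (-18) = -2990313217 / 17072844012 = -0.18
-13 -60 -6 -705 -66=-850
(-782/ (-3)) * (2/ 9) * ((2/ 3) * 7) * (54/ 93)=43792/ 279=156.96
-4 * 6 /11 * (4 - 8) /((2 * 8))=6 /11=0.55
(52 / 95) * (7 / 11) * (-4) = -1456 / 1045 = -1.39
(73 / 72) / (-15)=-73 / 1080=-0.07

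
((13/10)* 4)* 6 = 156/5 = 31.20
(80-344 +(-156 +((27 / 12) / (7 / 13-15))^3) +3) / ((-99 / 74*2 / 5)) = 10935634156855 / 14033547264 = 779.25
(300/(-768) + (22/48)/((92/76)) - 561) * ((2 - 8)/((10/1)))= 2477429/7360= 336.61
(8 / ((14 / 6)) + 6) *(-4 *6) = -226.29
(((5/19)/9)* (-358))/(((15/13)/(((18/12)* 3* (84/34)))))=-32578/323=-100.86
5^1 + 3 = 8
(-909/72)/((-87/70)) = 3535/348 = 10.16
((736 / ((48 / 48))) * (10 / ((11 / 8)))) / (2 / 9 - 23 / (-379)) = 40167936 / 2123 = 18920.37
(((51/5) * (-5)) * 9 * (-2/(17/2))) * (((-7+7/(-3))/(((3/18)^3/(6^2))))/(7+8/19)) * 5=-248209920/47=-5281062.13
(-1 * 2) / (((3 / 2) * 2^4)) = -1 / 12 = -0.08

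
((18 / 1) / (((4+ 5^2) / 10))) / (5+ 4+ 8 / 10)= 900 / 1421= 0.63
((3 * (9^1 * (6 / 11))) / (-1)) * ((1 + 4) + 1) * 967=-939924 / 11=-85447.64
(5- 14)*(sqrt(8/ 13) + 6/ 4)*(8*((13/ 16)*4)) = -351- 36*sqrt(26) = -534.56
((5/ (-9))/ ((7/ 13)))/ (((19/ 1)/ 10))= -650/ 1197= -0.54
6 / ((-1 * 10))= -3 / 5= -0.60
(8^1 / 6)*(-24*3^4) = -2592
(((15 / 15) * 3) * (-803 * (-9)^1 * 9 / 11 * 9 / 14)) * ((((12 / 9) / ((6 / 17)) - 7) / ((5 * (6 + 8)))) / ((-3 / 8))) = 342954 / 245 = 1399.81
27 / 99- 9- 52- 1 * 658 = -7906 / 11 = -718.73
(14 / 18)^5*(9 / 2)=16807 / 13122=1.28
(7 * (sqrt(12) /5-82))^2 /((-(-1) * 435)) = 8237488 /10875-16072 * sqrt(3) /2175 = 744.67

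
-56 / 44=-14 / 11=-1.27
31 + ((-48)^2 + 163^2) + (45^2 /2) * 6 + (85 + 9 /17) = 596097 /17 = 35064.53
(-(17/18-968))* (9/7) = 17407/14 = 1243.36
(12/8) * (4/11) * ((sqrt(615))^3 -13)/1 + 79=791/11 + 3690 * sqrt(615)/11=8390.91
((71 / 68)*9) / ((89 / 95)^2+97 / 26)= 24990225 / 12255538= 2.04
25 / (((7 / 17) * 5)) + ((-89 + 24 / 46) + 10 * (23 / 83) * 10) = -649770 / 13363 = -48.62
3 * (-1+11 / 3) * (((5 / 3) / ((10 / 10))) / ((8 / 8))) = 40 / 3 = 13.33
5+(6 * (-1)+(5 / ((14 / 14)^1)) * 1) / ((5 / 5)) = 4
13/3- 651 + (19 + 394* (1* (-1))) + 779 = -728/3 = -242.67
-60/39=-20/13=-1.54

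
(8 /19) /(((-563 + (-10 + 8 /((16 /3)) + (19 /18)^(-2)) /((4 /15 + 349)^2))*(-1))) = 8343924784 /11156871661831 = 0.00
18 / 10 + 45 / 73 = 882 / 365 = 2.42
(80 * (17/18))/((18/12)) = 1360/27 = 50.37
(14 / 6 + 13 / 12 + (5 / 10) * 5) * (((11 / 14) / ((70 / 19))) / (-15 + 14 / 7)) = -14839 / 152880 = -0.10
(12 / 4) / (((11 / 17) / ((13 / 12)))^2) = 8.41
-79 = -79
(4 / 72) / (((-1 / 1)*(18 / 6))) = -1 / 54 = -0.02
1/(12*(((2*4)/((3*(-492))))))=-123/8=-15.38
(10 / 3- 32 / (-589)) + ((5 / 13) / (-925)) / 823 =11848177823 / 3497449605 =3.39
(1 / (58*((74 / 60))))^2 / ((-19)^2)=225 / 415629769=0.00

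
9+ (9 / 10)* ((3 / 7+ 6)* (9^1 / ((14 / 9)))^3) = 43392465 / 38416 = 1129.54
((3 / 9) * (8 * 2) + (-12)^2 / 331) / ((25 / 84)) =160384 / 8275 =19.38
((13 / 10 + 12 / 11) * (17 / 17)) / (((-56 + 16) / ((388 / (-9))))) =25511 / 9900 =2.58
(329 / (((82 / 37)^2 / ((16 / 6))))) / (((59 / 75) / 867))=19524883350 / 99179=196865.10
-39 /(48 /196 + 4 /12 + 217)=-5733 /31984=-0.18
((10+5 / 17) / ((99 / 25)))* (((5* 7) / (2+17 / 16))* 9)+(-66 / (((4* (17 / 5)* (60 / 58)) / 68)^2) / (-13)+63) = 6548855 / 14586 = 448.98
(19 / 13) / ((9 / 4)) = 76 / 117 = 0.65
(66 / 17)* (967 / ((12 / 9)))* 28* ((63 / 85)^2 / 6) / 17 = 886583313 / 2088025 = 424.60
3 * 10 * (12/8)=45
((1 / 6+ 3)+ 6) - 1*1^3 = 49 / 6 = 8.17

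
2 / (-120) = -1 / 60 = -0.02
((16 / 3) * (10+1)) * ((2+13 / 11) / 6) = 31.11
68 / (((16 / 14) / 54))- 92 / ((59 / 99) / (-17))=344403 / 59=5837.34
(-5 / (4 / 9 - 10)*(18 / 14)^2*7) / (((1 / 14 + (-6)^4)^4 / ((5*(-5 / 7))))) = -285768 / 37289480474809415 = -0.00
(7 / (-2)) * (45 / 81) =-35 / 18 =-1.94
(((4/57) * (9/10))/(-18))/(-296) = 1/84360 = 0.00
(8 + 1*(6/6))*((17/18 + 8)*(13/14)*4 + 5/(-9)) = 294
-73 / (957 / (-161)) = 11753 / 957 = 12.28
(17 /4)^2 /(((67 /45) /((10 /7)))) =65025 /3752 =17.33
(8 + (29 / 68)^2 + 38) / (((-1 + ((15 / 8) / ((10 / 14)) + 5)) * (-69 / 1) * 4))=-213545 / 8454984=-0.03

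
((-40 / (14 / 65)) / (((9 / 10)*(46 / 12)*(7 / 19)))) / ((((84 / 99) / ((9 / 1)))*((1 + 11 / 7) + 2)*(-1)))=3056625 / 9016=339.02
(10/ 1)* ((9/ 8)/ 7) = 45/ 28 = 1.61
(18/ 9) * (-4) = -8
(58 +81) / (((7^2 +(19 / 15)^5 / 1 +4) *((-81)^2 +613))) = 105553125 / 306494615476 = 0.00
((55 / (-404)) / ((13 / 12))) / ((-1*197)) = 165 / 258661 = 0.00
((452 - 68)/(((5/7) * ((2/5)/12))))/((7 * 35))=2304/35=65.83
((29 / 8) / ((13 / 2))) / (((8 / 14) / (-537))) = -109011 / 208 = -524.09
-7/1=-7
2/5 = 0.40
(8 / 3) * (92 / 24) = 92 / 9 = 10.22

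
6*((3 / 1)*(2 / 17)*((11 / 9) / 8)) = 11 / 34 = 0.32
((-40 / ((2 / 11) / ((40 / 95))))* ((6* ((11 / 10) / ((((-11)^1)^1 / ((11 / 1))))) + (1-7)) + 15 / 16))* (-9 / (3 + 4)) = -184734 / 133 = -1388.98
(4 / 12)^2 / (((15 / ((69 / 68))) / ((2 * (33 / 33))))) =0.02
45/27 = 5/3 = 1.67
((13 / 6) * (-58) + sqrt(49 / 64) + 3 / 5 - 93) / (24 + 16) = -26063 / 4800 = -5.43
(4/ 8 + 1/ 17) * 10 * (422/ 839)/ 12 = 20045/ 85578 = 0.23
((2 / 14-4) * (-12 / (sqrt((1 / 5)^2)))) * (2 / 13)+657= 63027 / 91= 692.60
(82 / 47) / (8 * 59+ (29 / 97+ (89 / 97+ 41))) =0.00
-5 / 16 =-0.31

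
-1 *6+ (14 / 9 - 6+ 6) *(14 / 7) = -26 / 9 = -2.89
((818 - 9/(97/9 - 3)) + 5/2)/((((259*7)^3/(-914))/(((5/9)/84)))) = -4368463/5256080370954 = -0.00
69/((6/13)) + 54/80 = 150.18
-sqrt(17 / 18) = -sqrt(34) / 6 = -0.97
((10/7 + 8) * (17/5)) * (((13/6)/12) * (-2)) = -2431/210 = -11.58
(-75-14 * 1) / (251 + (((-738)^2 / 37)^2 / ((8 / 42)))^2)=-166800329 / 2425322531325284440786907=-0.00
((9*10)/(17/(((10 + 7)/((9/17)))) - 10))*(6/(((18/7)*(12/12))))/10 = -51/23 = -2.22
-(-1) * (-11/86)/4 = -11/344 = -0.03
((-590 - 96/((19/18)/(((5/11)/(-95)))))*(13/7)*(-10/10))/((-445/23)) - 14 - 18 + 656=7018663522/12369665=567.41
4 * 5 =20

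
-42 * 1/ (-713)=42/ 713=0.06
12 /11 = 1.09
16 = 16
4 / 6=2 / 3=0.67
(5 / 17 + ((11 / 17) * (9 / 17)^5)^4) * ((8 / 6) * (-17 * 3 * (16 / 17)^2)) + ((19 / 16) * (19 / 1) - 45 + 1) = -3615071363152139897365982294166855 / 92330038597574438063033119856912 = -39.15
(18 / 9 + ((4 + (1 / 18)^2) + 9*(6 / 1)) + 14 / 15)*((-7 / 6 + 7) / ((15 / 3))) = 691019 / 9720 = 71.09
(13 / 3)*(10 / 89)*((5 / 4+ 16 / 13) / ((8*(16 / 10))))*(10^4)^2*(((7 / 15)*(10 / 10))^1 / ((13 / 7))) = 8230468750 / 3471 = 2371209.67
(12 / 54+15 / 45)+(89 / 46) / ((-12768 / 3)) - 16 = -27213665 / 1761984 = -15.44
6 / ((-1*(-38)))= 3 / 19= 0.16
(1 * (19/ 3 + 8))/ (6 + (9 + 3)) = 43/ 54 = 0.80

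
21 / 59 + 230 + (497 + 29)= 756.36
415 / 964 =0.43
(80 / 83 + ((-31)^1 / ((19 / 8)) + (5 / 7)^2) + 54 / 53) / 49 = -43246941 / 200677981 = -0.22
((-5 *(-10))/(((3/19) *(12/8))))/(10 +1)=1900/99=19.19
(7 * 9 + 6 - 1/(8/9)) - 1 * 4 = 511/8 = 63.88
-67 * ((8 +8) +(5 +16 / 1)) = -2479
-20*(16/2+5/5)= -180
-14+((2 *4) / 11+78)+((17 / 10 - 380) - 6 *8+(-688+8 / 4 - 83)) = -124363 / 110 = -1130.57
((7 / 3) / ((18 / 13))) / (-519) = -91 / 28026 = -0.00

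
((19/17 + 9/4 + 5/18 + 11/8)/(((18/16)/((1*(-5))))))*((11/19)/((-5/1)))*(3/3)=67595/26163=2.58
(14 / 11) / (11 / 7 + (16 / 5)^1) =490 / 1837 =0.27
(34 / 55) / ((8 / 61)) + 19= 5217 / 220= 23.71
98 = 98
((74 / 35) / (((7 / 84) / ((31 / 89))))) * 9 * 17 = 4211784 / 3115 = 1352.10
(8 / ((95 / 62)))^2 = 246016 / 9025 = 27.26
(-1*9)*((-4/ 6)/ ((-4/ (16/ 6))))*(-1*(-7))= -28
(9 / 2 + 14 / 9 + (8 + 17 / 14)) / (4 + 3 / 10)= 3.55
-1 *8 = -8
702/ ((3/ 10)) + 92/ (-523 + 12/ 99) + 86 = 41857594/ 17255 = 2425.82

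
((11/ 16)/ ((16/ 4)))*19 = 209/ 64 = 3.27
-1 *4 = -4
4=4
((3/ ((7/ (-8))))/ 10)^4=0.01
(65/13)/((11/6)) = 30/11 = 2.73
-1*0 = 0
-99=-99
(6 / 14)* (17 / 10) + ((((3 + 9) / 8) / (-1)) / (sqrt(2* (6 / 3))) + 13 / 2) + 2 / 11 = 10257 / 1540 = 6.66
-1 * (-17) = 17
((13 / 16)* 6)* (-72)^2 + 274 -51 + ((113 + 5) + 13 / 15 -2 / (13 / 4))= 4994584 / 195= 25613.25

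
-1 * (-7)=7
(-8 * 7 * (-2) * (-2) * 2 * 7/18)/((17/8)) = -12544/153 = -81.99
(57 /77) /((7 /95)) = 5415 /539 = 10.05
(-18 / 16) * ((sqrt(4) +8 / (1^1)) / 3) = -15 / 4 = -3.75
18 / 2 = 9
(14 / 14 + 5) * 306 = 1836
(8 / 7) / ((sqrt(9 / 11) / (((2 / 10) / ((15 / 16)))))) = 128 * sqrt(11) / 1575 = 0.27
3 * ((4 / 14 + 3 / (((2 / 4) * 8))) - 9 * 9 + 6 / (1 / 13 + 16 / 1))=-1397301 / 5852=-238.77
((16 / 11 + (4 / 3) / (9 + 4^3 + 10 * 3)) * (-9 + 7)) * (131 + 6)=-1366712 / 3399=-402.09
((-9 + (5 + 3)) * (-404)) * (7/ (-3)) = -2828/ 3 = -942.67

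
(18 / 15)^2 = 36 / 25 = 1.44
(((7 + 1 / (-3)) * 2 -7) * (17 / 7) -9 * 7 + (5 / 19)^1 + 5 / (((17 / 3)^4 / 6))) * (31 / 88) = -48891951475 / 2932589352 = -16.67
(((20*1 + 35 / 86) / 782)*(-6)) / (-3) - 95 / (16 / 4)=-23.70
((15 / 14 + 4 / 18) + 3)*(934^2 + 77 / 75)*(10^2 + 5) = 35395886357 / 90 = 393287626.19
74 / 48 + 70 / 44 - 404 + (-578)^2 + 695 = 88275827 / 264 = 334378.13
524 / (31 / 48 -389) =-25152 / 18641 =-1.35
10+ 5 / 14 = 145 / 14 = 10.36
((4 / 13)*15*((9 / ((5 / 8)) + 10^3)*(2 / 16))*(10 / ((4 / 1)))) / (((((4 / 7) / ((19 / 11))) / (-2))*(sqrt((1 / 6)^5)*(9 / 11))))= -5059320*sqrt(6) / 13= -953288.65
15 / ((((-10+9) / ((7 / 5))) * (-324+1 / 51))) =1071 / 16523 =0.06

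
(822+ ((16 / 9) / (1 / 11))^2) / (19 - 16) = 97558 / 243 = 401.47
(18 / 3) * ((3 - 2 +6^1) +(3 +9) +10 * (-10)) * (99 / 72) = -2673 / 4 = -668.25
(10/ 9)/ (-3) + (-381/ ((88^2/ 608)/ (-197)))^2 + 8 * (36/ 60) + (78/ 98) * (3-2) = 13453011686292523/ 387400860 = 34726334.08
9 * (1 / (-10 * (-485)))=9 / 4850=0.00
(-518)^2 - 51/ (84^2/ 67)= 631096909/ 2352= 268323.52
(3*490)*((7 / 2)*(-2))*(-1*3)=30870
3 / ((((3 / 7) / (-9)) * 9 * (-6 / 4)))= 14 / 3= 4.67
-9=-9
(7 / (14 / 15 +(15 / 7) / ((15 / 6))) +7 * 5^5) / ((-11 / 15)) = -61698525 / 2068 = -29834.88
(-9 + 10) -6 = -5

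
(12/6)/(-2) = -1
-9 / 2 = -4.50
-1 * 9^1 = -9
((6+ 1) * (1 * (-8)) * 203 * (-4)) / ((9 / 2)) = 90944 / 9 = 10104.89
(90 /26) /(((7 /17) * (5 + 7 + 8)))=153 /364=0.42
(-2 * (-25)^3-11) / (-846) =-3471 / 94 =-36.93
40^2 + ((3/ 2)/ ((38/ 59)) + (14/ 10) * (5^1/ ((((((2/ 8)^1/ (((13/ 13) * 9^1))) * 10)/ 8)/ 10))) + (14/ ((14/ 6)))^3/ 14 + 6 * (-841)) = -751313/ 532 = -1412.24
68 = 68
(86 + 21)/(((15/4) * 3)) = 428/45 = 9.51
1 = 1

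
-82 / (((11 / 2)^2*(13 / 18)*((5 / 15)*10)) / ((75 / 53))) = -132840 / 83369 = -1.59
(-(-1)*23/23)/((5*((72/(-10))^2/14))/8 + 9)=35/396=0.09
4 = 4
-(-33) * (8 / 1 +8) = 528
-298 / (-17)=298 / 17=17.53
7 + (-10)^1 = -3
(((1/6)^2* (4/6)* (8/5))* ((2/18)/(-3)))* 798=-1064/1215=-0.88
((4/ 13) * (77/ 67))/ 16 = 77/ 3484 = 0.02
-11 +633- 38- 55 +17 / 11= 5836 / 11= 530.55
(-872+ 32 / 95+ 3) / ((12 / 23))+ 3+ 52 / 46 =-1660.81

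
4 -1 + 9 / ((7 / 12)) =129 / 7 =18.43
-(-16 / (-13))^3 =-4096 / 2197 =-1.86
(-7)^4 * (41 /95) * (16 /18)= 921.09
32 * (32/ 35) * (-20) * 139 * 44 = -3578733.71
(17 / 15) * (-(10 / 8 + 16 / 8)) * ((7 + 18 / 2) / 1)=-884 / 15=-58.93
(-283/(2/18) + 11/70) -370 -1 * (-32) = -201939/70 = -2884.84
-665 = -665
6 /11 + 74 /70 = 617 /385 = 1.60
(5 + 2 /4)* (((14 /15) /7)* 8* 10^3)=17600 /3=5866.67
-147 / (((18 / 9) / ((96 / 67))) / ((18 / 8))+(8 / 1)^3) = -2268 / 7909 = -0.29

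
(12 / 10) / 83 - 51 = -21159 / 415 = -50.99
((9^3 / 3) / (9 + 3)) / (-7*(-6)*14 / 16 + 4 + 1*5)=0.44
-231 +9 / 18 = -461 / 2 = -230.50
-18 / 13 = -1.38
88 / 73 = 1.21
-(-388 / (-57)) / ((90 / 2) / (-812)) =315056 / 2565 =122.83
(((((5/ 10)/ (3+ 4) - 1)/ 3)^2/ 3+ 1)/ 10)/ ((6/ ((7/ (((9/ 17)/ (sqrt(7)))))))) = 92837 * sqrt(7)/ 408240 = 0.60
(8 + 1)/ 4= 9/ 4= 2.25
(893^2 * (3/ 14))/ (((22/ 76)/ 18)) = 818182674/ 77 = 10625749.01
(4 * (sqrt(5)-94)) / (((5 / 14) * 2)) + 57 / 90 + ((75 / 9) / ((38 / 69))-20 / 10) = -146101 / 285 + 28 * sqrt(5) / 5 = -500.11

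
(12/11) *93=1116/11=101.45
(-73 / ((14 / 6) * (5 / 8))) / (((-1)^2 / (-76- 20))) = 168192 / 35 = 4805.49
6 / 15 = 0.40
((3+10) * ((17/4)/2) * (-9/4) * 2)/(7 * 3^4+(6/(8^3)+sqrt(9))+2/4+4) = -10608/49025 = -0.22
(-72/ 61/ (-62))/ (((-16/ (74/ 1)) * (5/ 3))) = -999/ 18910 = -0.05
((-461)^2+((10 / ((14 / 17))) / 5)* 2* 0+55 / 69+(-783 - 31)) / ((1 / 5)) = 73039190 / 69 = 1058538.99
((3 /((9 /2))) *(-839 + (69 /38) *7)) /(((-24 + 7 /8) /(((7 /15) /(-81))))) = -1758344 /12812175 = -0.14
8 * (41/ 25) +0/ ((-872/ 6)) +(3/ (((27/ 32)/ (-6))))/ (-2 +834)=12767/ 975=13.09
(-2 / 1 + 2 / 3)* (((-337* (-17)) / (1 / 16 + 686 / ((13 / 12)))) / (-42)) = 0.29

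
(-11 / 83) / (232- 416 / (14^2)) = -0.00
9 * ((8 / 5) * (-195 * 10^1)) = -28080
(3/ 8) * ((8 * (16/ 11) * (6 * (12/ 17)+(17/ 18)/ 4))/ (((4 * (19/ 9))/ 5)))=82095/ 7106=11.55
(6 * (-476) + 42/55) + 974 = -103468/55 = -1881.24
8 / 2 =4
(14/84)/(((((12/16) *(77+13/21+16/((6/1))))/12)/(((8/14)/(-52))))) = -0.00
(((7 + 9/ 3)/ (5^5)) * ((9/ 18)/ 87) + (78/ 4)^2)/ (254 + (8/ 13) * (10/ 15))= 1075156927/ 719345000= 1.49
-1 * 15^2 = -225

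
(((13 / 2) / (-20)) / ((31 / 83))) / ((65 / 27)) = -2241 / 6200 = -0.36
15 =15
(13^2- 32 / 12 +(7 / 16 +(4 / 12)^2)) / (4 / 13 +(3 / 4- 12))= -312403 / 20484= -15.25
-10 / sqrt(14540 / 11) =-sqrt(39985) / 727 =-0.28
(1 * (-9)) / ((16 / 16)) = -9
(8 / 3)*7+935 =2861 / 3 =953.67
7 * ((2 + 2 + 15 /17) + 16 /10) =3857 /85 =45.38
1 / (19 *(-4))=-1 / 76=-0.01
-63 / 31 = -2.03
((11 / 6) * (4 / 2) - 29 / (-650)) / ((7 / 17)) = 123029 / 13650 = 9.01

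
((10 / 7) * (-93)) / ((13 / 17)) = -173.74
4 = 4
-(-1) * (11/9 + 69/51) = 394/153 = 2.58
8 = 8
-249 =-249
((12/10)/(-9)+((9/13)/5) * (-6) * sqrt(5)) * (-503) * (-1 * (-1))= 1006/15+27162 * sqrt(5)/65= 1001.47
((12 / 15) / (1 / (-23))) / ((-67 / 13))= 1196 / 335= 3.57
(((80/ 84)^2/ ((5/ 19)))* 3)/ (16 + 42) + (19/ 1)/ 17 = 1.30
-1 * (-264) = 264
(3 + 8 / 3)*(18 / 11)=102 / 11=9.27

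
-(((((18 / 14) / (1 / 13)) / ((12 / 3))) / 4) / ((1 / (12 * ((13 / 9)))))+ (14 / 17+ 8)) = -12819 / 476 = -26.93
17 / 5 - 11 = -38 / 5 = -7.60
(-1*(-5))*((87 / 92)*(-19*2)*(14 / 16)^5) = -138909855 / 1507328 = -92.16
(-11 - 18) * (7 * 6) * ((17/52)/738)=-3451/6396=-0.54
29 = 29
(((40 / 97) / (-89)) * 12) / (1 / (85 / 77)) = -40800 / 664741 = -0.06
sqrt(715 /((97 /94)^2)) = 94 * sqrt(715) /97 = 25.91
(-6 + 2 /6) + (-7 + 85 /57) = -637 /57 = -11.18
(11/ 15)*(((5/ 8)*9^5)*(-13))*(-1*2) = 2814669/ 4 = 703667.25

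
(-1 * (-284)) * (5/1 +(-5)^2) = 8520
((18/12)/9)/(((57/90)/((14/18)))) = 35/171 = 0.20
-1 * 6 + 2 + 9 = 5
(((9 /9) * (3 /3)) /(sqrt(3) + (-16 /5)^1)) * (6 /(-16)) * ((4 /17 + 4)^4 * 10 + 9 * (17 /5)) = 829.78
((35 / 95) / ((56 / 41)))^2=1681 / 23104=0.07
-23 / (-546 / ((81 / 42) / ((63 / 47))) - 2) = 1081 / 17930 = 0.06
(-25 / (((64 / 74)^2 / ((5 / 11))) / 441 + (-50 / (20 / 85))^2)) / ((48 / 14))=-176087625 / 1090485596362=-0.00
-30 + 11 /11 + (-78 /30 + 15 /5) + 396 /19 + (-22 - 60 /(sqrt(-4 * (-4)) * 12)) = -11783 /380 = -31.01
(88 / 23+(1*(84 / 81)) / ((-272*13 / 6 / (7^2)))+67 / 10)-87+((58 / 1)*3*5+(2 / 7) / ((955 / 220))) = 242668872059 / 305818695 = 793.51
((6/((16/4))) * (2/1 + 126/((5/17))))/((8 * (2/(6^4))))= 261468/5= 52293.60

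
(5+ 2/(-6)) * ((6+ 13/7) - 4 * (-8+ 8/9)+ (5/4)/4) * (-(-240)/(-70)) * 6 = -73814/21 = -3514.95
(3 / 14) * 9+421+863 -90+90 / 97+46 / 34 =27661861 / 23086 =1198.21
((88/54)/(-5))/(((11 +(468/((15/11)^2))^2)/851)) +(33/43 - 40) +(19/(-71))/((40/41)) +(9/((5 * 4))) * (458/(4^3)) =-6891736566992477/189902506700160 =-36.29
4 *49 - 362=-166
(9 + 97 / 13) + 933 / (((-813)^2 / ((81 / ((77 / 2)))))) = 1210379120 / 73514441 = 16.46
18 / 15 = 6 / 5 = 1.20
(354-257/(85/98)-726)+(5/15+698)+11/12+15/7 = 78747/2380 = 33.09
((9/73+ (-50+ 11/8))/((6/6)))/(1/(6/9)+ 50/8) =-28325/4526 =-6.26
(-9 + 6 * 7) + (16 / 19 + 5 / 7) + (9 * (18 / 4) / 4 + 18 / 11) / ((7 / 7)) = 542103 / 11704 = 46.32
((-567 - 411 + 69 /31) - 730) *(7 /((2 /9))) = -3331377 /62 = -53731.89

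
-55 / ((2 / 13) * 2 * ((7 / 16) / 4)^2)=-732160 / 49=-14942.04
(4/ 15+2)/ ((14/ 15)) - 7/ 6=53/ 42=1.26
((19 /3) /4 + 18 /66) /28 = 0.07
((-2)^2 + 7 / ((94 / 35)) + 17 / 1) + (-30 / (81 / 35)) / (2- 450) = 959783 / 40608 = 23.64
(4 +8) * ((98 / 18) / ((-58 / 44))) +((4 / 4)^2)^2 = -48.56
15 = 15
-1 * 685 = -685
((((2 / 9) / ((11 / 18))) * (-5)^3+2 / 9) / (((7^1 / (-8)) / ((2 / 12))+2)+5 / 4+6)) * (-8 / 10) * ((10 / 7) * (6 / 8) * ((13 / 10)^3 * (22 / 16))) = 4919083 / 168000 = 29.28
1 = 1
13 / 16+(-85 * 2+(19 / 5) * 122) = 23553 / 80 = 294.41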